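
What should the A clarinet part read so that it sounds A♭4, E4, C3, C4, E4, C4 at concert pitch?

The A clarinet sounds a minor third below written, so the written part must be a minor third above concert — transpose each note up.
Ab4 gives Cb5
E4 gives G4
C3 gives Eb3
C4 gives Eb4
E4 gives G4
C4 gives Eb4

Cb5 G4 Eb3 Eb4 G4 Eb4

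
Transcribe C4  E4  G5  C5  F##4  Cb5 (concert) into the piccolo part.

The piccolo sounds a perfect octave above written, so the written part must be a perfect octave below concert — transpose each note down.
C4 gives C3
E4 gives E3
G5 gives G4
C5 gives C4
F##4 gives F##3
Cb5 gives Cb4

C3 E3 G4 C4 F##3 Cb4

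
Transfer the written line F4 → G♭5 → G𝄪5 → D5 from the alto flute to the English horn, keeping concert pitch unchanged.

G4 Ab5 A##5 E5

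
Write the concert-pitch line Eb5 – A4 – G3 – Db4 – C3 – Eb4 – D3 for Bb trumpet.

Written C4 sounds as Bb3 on the Bb trumpet, so concert pitches are written a major second up.
Eb5 becomes F5
A4 becomes B4
G3 becomes A3
Db4 becomes Eb4
C3 becomes D3
Eb4 becomes F4
D3 becomes E3

F5 B4 A3 Eb4 D3 F4 E3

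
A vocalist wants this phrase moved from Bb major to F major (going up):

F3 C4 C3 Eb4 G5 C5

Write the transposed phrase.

C4 G4 G3 Bb4 D6 G5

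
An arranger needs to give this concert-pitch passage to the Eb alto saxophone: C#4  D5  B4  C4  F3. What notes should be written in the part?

A#4 B5 G#5 A4 D4

Written C4 sounds as Eb3 on the Eb alto saxophone, so concert pitches are written a major sixth up.
C#4 becomes A#4
D5 becomes B5
B4 becomes G#5
C4 becomes A4
F3 becomes D4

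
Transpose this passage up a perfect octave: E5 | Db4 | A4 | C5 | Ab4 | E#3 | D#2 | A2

E6 Db5 A5 C6 Ab5 E#4 D#3 A3

E5: an octave up reaches E, and 12 semitones makes it E6.
Db4 up a perfect octave is Db5.
A perfect octave up from A4 gives A5.
A perfect octave up from C5 gives C6.
Ab4 up a perfect octave is Ab5.
A perfect octave up from E#3 gives E#4.
D#2: an octave up reaches D, and 12 semitones makes it D#3.
A2 up a perfect octave is A3.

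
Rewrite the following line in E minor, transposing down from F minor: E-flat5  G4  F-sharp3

D5 F#4 E#3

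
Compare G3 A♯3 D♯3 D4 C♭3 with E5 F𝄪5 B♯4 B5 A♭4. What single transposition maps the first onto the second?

From G3 to E5 is 13 letter names — a thirteenth of some quality.
G3 to E5 is 21 semitones, which makes it a major thirteenth; the second version is higher, so the direction is up.
Checking another pair — Cb3 → Ab4 — gives the same interval.

up a major thirteenth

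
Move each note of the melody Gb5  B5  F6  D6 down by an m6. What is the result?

Bb4 D#5 A5 F#5

Gb5 → Bb4
B5 → D#5
F6 → A5
D6 → F#5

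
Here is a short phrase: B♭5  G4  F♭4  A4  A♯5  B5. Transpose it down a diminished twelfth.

Bb5: a twelfth down reaches E, and 18 semitones makes it E4.
G4: a twelfth down reaches C, and 18 semitones makes it C#3.
Fb4: a twelfth down reaches B, and 18 semitones makes it Bb2.
A4 down a diminished twelfth is D#3.
A#5: a twelfth down reaches D, and 18 semitones makes it D##4.
A diminished twelfth down from B5 gives E#4.

E4 C#3 Bb2 D#3 D##4 E#4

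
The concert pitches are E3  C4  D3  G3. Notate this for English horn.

B3 G4 A3 D4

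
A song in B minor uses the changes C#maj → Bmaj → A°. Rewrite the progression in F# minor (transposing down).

G#maj F#maj E°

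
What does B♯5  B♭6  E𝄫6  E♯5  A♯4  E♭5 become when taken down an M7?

B#5 down a major seventh is C#5.
A major seventh down from Bb6 gives Cb6.
Ebb6: a seventh down reaches F, and 11 semitones makes it Fbb5.
E#5: a seventh down reaches F, and 11 semitones makes it F#4.
A#4 down a major seventh is B3.
Eb5 down a major seventh is Fb4.

C#5 Cb6 Fbb5 F#4 B3 Fb4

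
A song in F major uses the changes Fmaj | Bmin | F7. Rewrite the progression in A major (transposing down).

Amaj D#min A7

F major down to A major is a minor sixth; each chord root moves by that interval while the quality stays the same.
Fmaj: root F down a minor sixth → A, giving Amaj.
Bmin: root B down a minor sixth → D#, giving D#min.
F7: root F down a minor sixth → A, giving A7.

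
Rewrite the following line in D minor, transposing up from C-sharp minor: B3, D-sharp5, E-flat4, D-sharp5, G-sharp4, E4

C4 E5 Fb4 E5 A4 F4

From C-sharp up to D is a minor second; apply that to each pitch.
B3 → C4
D#5 → E5
Eb4 → Fb4
D#5 → E5
G#4 → A4
E4 → F4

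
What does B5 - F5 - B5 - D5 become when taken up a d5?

B5 gives F6
F5 gives Cb6
B5 gives F6
D5 gives Ab5

F6 Cb6 F6 Ab5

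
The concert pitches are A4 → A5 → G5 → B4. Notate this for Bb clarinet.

B4 B5 A5 C#5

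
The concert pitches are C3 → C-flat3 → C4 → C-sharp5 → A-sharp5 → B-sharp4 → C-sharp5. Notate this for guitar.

Written C4 sounds as C3 on the guitar, so concert pitches are written a perfect octave up.
C3 to C4
Cb3 to Cb4
C4 to C5
C#5 to C#6
A#5 to A#6
B#4 to B#5
C#5 to C#6

C4 Cb4 C5 C#6 A#6 B#5 C#6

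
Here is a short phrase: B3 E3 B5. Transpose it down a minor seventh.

C#3 F#2 C#5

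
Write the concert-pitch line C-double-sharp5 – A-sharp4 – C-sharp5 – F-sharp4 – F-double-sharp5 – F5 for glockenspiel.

C##3 A#2 C#3 F#2 F##3 F3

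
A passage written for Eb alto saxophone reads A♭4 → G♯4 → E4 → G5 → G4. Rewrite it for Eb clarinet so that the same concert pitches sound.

First find concert pitch: the Eb alto saxophone sounds a major sixth below written, so A♭4 G♯4 E4 G5 G4 sounds Cb4 B3 G3 Bb4 Bb3.
Then write for Eb clarinet: it sounds a minor third above written, so the part must be a minor third below concert.
Cb4 → Ab3
B3 → G#3
G3 → E3
Bb4 → G4
Bb3 → G3

Ab3 G#3 E3 G4 G3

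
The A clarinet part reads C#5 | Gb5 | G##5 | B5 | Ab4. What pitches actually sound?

The A clarinet sounds a minor third below written, so transpose each written note down a minor third.
C#5 becomes A#4
Gb5 becomes Eb5
G##5 becomes E##5
B5 becomes G#5
Ab4 becomes F4

A#4 Eb5 E##5 G#5 F4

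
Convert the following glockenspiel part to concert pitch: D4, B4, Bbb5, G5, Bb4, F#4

D6 B6 Bbb7 G7 Bb6 F#6

The glockenspiel sounds a perfect fifteenth above written, so transpose each written note up a perfect fifteenth.
D4 becomes D6
B4 becomes B6
Bbb5 becomes Bbb7
G5 becomes G7
Bb4 becomes Bb6
F#4 becomes F#6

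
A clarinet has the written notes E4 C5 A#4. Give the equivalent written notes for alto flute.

First find concert pitch: the A clarinet sounds a minor third below written, so E4 C5 A#4 sounds C#4 A4 F##4.
Then write for alto flute: it sounds a perfect fourth below written, so the part must be a perfect fourth above concert.
C#4 → F#4
A4 → D5
F##4 → B#4

F#4 D5 B#4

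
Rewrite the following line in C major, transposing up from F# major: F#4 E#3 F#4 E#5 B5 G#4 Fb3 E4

C5 B3 C5 B5 F6 D5 Cbb4 Bb4

F# major to C major up is a diminished fifth, so every note moves up by that interval.
F#4 → C5
E#3 → B3
F#4 → C5
E#5 → B5
B5 → F6
G#4 → D5
Fb3 → Cbb4
E4 → Bb4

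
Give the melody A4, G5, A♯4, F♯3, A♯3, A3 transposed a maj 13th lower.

C3 Bb3 C#3 A1 C#2 C2

A4 down a major thirteenth is C3.
G5: a thirteenth down reaches B, and 21 semitones makes it Bb3.
A#4 down a major thirteenth is C#3.
A major thirteenth down from F#3 gives A1.
A major thirteenth down from A#3 gives C#2.
A3 down a major thirteenth is C2.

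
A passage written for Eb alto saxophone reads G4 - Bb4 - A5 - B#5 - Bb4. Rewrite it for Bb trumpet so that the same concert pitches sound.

C4 Eb4 D5 E#5 Eb4

First find concert pitch: the Eb alto saxophone sounds a major sixth below written, so G4 Bb4 A5 B#5 Bb4 sounds Bb3 Db4 C5 D#5 Db4.
Then write for Bb trumpet: it sounds a major second below written, so the part must be a major second above concert.
Bb3 → C4
Db4 → Eb4
C5 → D5
D#5 → E#5
Db4 → Eb4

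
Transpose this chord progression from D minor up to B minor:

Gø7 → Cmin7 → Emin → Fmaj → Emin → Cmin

Eø7 Amin7 C#min Dmaj C#min Amin

D minor up to B minor is a major sixth; each chord root moves by that interval while the quality stays the same.
Gø7: root G up a major sixth → E, giving Eø7.
Cmin7: root C up a major sixth → A, giving Amin7.
Emin: root E up a major sixth → C#, giving C#min.
Fmaj: root F up a major sixth → D, giving Dmaj.
Emin: root E up a major sixth → C#, giving C#min.
Cmin: root C up a major sixth → A, giving Amin.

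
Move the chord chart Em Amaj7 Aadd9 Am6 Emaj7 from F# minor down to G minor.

Fm Bbmaj7 Bbadd9 Bbm6 Fmaj7

F# minor down to G minor is a major seventh; each chord root moves by that interval while the quality stays the same.
Em: root E down a major seventh → F, giving Fm.
Amaj7: root A down a major seventh → Bb, giving Bbmaj7.
Aadd9: root A down a major seventh → Bb, giving Bbadd9.
Am6: root A down a major seventh → Bb, giving Bbm6.
Emaj7: root E down a major seventh → F, giving Fmaj7.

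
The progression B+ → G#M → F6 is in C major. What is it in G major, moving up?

C major up to G major is a perfect fifth; each chord root moves by that interval while the quality stays the same.
B+: root B up a perfect fifth → F#, giving F#+.
G#M: root G# up a perfect fifth → D#, giving D#M.
F6: root F up a perfect fifth → C, giving C6.

F#+ D#M C6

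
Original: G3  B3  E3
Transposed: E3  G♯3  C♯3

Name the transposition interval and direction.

down a minor third

From G3 to E3 is 3 letter names — a third of some quality.
E3 to G3 is 3 semitones, which makes it a minor third; the second version is lower, so the direction is down.
Checking another pair — E3 → C#3 — gives the same interval.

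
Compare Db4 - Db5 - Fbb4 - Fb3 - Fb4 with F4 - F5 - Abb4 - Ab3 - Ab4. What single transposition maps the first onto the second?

up a major third

From Db4 to F4 is 3 letter names — a third of some quality.
Db4 to F4 is 4 semitones, which makes it a major third; the second version is higher, so the direction is up.
Checking another pair — Fb4 → Ab4 — gives the same interval.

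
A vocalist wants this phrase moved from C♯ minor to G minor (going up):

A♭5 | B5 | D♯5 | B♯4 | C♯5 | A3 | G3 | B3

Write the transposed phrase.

Ebb6 F6 A5 F#5 G5 Eb4 Db4 F4

From C♯ up to G is a diminished fifth; apply that to each pitch.
Ab5 becomes Ebb6
B5 becomes F6
D#5 becomes A5
B#4 becomes F#5
C#5 becomes G5
A3 becomes Eb4
G3 becomes Db4
B3 becomes F4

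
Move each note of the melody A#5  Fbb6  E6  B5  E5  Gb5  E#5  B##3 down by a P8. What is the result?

A#5 becomes A#4
Fbb6 becomes Fbb5
E6 becomes E5
B5 becomes B4
E5 becomes E4
Gb5 becomes Gb4
E#5 becomes E#4
B##3 becomes B##2

A#4 Fbb5 E5 B4 E4 Gb4 E#4 B##2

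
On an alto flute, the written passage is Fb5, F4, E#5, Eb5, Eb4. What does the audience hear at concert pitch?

Cb5 C4 B#4 Bb4 Bb3

Written C4 on the alto flute sounds as G3, a perfect fourth lower; apply that shift to every note.
Fb5 → Cb5
F4 → C4
E#5 → B#4
Eb5 → Bb4
Eb4 → Bb3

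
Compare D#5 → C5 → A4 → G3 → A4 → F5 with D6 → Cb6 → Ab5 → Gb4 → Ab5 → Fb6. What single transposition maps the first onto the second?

Take the first pair: D#5 → D6. D to D spans 8 letter names, so the interval is some kind of octave.
D#5 to D6 is 11 semitones, which makes it a diminished octave; the second version is higher, so the direction is up.
Checking another pair — F5 → Fb6 — gives the same interval.

up a diminished octave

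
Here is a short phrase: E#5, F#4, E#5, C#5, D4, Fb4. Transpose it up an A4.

A##5 B#4 A##5 F##5 G#4 Bb4

E#5 → A##5
F#4 → B#4
E#5 → A##5
C#5 → F##5
D4 → G#4
Fb4 → Bb4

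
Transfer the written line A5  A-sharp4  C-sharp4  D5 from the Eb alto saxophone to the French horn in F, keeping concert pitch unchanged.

First find concert pitch: the Eb alto saxophone sounds a major sixth below written, so A5 A-sharp4 C-sharp4 D5 sounds C5 C#4 E3 F4.
Then write for French horn in F: it sounds a perfect fifth below written, so the part must be a perfect fifth above concert.
C5 → G5
C#4 → G#4
E3 → B3
F4 → C5

G5 G#4 B3 C5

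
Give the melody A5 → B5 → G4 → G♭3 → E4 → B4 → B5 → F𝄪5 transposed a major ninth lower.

A5 gives G4
B5 gives A4
G4 gives F3
Gb3 gives Fb2
E4 gives D3
B4 gives A3
B5 gives A4
F##5 gives E#4

G4 A4 F3 Fb2 D3 A3 A4 E#4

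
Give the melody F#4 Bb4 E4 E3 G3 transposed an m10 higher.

A5 Db6 G5 G4 Bb4

F#4 up a minor tenth is A5.
A minor tenth up from Bb4 gives Db6.
A minor tenth up from E4 gives G5.
A minor tenth up from E3 gives G4.
G3 up a minor tenth is Bb4.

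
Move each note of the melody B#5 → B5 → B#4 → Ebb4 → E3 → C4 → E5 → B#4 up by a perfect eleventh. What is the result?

B#5 to E#7
B5 to E7
B#4 to E#6
Ebb4 to Abb5
E3 to A4
C4 to F5
E5 to A6
B#4 to E#6

E#7 E7 E#6 Abb5 A4 F5 A6 E#6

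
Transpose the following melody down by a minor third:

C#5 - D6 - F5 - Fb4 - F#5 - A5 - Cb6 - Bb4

A minor third down from C#5 gives A#4.
D6: a third down reaches B, and 3 semitones makes it B5.
A minor third down from F5 gives D5.
Fb4: a third down reaches D, and 3 semitones makes it Db4.
F#5 down a minor third is D#5.
A5 down a minor third is F#5.
Cb6 down a minor third is Ab5.
Bb4 down a minor third is G4.

A#4 B5 D5 Db4 D#5 F#5 Ab5 G4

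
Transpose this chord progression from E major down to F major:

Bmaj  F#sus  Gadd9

Cmaj Gsus Abadd9

E major down to F major is a major seventh; each chord root moves by that interval while the quality stays the same.
Bmaj: root B down a major seventh → C, giving Cmaj.
F#sus: root F# down a major seventh → G, giving Gsus.
Gadd9: root G down a major seventh → Ab, giving Abadd9.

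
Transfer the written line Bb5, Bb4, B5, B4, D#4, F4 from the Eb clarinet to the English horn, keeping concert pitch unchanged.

Ab6 Ab5 A6 A5 C#5 Eb5

First find concert pitch: the Eb clarinet sounds a minor third above written, so Bb5 Bb4 B5 B4 D#4 F4 sounds Db6 Db5 D6 D5 F#4 Ab4.
Then write for English horn: it sounds a perfect fifth below written, so the part must be a perfect fifth above concert.
Db6 → Ab6
Db5 → Ab5
D6 → A6
D5 → A5
F#4 → C#5
Ab4 → Eb5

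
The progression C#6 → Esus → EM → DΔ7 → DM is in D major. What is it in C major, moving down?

B6 Dsus DM CΔ7 CM

D major down to C major is a major second; each chord root moves by that interval while the quality stays the same.
C#6: root C# down a major second → B, giving B6.
Esus: root E down a major second → D, giving Dsus.
EM: root E down a major second → D, giving DM.
DΔ7: root D down a major second → C, giving CΔ7.
DM: root D down a major second → C, giving CM.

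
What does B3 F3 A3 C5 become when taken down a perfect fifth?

E3 Bb2 D3 F4

B3 → E3
F3 → Bb2
A3 → D3
C5 → F4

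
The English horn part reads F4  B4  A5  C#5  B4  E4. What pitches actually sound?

Written C4 on the English horn sounds as F3, a perfect fifth lower; apply that shift to every note.
F4 to Bb3
B4 to E4
A5 to D5
C#5 to F#4
B4 to E4
E4 to A3

Bb3 E4 D5 F#4 E4 A3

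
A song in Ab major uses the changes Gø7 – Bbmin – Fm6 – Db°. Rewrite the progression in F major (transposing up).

Eø7 Gmin Dm6 Bb°

Ab major up to F major is a major sixth; each chord root moves by that interval while the quality stays the same.
Gø7: root G up a major sixth → E, giving Eø7.
Bbmin: root Bb up a major sixth → G, giving Gmin.
Fm6: root F up a major sixth → D, giving Dm6.
Db°: root Db up a major sixth → Bb, giving Bb°.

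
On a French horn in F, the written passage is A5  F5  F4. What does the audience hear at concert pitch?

D5 Bb4 Bb3

The French horn in F sounds a perfect fifth below written, so transpose each written note down a perfect fifth.
A5 gives D5
F5 gives Bb4
F4 gives Bb3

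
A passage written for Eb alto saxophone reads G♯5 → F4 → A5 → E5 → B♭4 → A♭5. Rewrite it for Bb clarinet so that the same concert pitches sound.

C#5 Bb3 D5 A4 Eb4 Db5

First find concert pitch: the Eb alto saxophone sounds a major sixth below written, so G♯5 F4 A5 E5 B♭4 A♭5 sounds B4 Ab3 C5 G4 Db4 Cb5.
Then write for Bb clarinet: it sounds a major second below written, so the part must be a major second above concert.
B4 → C#5
Ab3 → Bb3
C5 → D5
G4 → A4
Db4 → Eb4
Cb5 → Db5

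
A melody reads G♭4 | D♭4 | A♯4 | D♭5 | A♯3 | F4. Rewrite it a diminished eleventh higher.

Cbb6 Gbb5 D6 Gbb6 D5 Bbb5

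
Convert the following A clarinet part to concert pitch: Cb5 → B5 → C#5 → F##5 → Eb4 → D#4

Ab4 G#5 A#4 D##5 C4 B#3

The A clarinet sounds a minor third below written, so transpose each written note down a minor third.
Cb5 becomes Ab4
B5 becomes G#5
C#5 becomes A#4
F##5 becomes D##5
Eb4 becomes C4
D#4 becomes B#3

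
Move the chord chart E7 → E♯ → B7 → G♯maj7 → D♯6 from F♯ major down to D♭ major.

Cb7 C Gb7 Ebmaj7 Bb6

F♯ major down to D♭ major is an augmented third; each chord root moves by that interval while the quality stays the same.
E7: root E down an augmented third → Cb, giving Cb7.
E♯: root E♯ down an augmented third → C, giving C.
B7: root B down an augmented third → Gb, giving Gb7.
G♯maj7: root G♯ down an augmented third → Eb, giving Ebmaj7.
D♯6: root D♯ down an augmented third → Bb, giving Bb6.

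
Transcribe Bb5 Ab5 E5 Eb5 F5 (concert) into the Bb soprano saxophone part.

C6 Bb5 F#5 F5 G5

The Bb soprano saxophone sounds a major second below written, so the written part must be a major second above concert — transpose each note up.
Bb5 → C6
Ab5 → Bb5
E5 → F#5
Eb5 → F5
F5 → G5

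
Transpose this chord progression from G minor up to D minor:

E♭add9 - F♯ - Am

Bbadd9 C# Em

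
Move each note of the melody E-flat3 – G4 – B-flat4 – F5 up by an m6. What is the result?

Eb3 → Cb4
G4 → Eb5
Bb4 → Gb5
F5 → Db6

Cb4 Eb5 Gb5 Db6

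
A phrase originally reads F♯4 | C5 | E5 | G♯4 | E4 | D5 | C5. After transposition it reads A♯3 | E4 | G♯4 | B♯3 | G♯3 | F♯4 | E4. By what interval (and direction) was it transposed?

From F#4 to A#3 is 6 letter names — a sixth of some quality.
A#3 to F#4 is 8 semitones, which makes it a minor sixth; the second version is lower, so the direction is down.
Checking another pair — C5 → E4 — gives the same interval.

down a minor sixth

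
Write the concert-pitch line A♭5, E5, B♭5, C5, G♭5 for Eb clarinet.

Written C4 sounds as Eb4 on the Eb clarinet, so concert pitches are written a minor third down.
Ab5 becomes F5
E5 becomes C#5
Bb5 becomes G5
C5 becomes A4
Gb5 becomes Eb5

F5 C#5 G5 A4 Eb5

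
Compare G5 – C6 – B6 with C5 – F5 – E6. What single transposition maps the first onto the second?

down a perfect fifth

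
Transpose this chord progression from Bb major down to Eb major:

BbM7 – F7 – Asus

EbM7 Bb7 Dsus

Bb major down to Eb major is a perfect fifth; each chord root moves by that interval while the quality stays the same.
BbM7: root Bb down a perfect fifth → Eb, giving EbM7.
F7: root F down a perfect fifth → Bb, giving Bb7.
Asus: root A down a perfect fifth → D, giving Dsus.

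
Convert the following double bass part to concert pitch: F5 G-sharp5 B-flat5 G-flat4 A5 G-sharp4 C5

F4 G#4 Bb4 Gb3 A4 G#3 C4

Written C4 on the double bass sounds as C3, a perfect octave lower; apply that shift to every note.
F5 → F4
G#5 → G#4
Bb5 → Bb4
Gb4 → Gb3
A5 → A4
G#4 → G#3
C5 → C4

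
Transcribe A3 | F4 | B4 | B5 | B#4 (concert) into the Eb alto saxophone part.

F#4 D5 G#5 G#6 G##5

The Eb alto saxophone sounds a major sixth below written, so the written part must be a major sixth above concert — transpose each note up.
A3 to F#4
F4 to D5
B4 to G#5
B5 to G#6
B#4 to G##5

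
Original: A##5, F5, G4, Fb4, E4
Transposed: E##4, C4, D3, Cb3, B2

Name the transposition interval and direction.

down a perfect eleventh

Take the first pair: A##5 → E##4. A to E spans 11 letter names, so the interval is some kind of eleventh.
E##4 to A##5 is 17 semitones, which makes it a perfect eleventh; the second version is lower, so the direction is down.
Checking another pair — E4 → B2 — gives the same interval.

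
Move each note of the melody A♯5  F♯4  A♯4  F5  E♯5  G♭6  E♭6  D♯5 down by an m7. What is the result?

A#5 → B#4
F#4 → G#3
A#4 → B#3
F5 → G4
E#5 → F##4
Gb6 → Ab5
Eb6 → F5
D#5 → E#4

B#4 G#3 B#3 G4 F##4 Ab5 F5 E#4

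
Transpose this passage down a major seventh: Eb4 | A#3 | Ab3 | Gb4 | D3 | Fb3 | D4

Fb3 B2 Bbb2 Abb3 Eb2 Gbb2 Eb3

Eb4 → Fb3
A#3 → B2
Ab3 → Bbb2
Gb4 → Abb3
D3 → Eb2
Fb3 → Gbb2
D4 → Eb3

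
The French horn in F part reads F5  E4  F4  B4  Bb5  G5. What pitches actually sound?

Written C4 on the French horn in F sounds as F3, a perfect fifth lower; apply that shift to every note.
F5 → Bb4
E4 → A3
F4 → Bb3
B4 → E4
Bb5 → Eb5
G5 → C5

Bb4 A3 Bb3 E4 Eb5 C5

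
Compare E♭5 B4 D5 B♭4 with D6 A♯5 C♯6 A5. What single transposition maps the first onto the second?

up a major seventh

From Eb5 to D6 is 7 letter names — a seventh of some quality.
Eb5 to D6 is 11 semitones, which makes it a major seventh; the second version is higher, so the direction is up.
Checking another pair — Bb4 → A5 — gives the same interval.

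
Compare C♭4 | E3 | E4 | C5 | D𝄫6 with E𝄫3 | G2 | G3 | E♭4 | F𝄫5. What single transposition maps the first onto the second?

down a major sixth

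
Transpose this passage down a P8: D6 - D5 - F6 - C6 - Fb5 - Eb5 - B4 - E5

A perfect octave down from D6 gives D5.
D5: an octave down reaches D, and 12 semitones makes it D4.
A perfect octave down from F6 gives F5.
C6: an octave down reaches C, and 12 semitones makes it C5.
Fb5: an octave down reaches F, and 12 semitones makes it Fb4.
A perfect octave down from Eb5 gives Eb4.
B4 down a perfect octave is B3.
E5: an octave down reaches E, and 12 semitones makes it E4.

D5 D4 F5 C5 Fb4 Eb4 B3 E4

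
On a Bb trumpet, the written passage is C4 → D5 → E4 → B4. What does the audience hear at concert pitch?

Bb3 C5 D4 A4

Written C4 on the Bb trumpet sounds as Bb3, a major second lower; apply that shift to every note.
C4 gives Bb3
D5 gives C5
E4 gives D4
B4 gives A4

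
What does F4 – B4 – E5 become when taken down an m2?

F4 becomes E4
B4 becomes A#4
E5 becomes D#5

E4 A#4 D#5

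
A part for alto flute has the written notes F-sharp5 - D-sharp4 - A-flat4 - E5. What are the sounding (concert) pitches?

C#5 A#3 Eb4 B4

Written C4 on the alto flute sounds as G3, a perfect fourth lower; apply that shift to every note.
F#5 -> C#5
D#4 -> A#3
Ab4 -> Eb4
E5 -> B4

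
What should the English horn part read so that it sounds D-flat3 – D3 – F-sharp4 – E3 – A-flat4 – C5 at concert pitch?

Written C4 sounds as F3 on the English horn, so concert pitches are written a perfect fifth up.
Db3 → Ab3
D3 → A3
F#4 → C#5
E3 → B3
Ab4 → Eb5
C5 → G5

Ab3 A3 C#5 B3 Eb5 G5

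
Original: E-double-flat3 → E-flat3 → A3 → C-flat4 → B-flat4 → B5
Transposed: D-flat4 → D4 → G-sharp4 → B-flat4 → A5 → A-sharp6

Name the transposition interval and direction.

Take the first pair: Ebb3 → Db4. E to D spans 7 letter names, so the interval is some kind of seventh.
Ebb3 to Db4 is 11 semitones, which makes it a major seventh; the second version is higher, so the direction is up.
Checking another pair — B5 → A#6 — gives the same interval.

up a major seventh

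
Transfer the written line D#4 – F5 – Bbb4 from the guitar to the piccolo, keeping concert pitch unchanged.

D#2 F3 Bbb2

First find concert pitch: the guitar sounds a perfect octave below written, so D#4 F5 Bbb4 sounds D#3 F4 Bbb3.
Then write for piccolo: it sounds a perfect octave above written, so the part must be a perfect octave below concert.
D#3 → D#2
F4 → F3
Bbb3 → Bbb2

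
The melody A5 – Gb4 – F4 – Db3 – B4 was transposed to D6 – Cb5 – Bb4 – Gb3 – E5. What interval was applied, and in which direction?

up a perfect fourth

Take the first pair: A5 → D6. A to D spans 4 letter names, so the interval is some kind of fourth.
A5 to D6 is 5 semitones, which makes it a perfect fourth; the second version is higher, so the direction is up.
Checking another pair — B4 → E5 — gives the same interval.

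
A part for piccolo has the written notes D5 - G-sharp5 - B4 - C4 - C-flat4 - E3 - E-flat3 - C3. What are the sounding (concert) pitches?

D6 G#6 B5 C5 Cb5 E4 Eb4 C4

The piccolo sounds a perfect octave above written, so transpose each written note up a perfect octave.
D5 → D6
G#5 → G#6
B4 → B5
C4 → C5
Cb4 → Cb5
E3 → E4
Eb3 → Eb4
C3 → C4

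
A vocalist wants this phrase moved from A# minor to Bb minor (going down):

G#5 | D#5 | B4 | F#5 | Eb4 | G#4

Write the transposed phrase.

Ab4 Eb4 Cb4 Gb4 Fbb3 Ab3

A# minor to Bb minor down is an augmented seventh, so every note moves down by that interval.
G#5 → Ab4
D#5 → Eb4
B4 → Cb4
F#5 → Gb4
Eb4 → Fbb3
G#4 → Ab3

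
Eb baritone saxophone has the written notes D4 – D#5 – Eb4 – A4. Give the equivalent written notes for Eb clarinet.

First find concert pitch: the Eb baritone saxophone sounds a major thirteenth below written, so D4 D#5 Eb4 A4 sounds F2 F#3 Gb2 C3.
Then write for Eb clarinet: it sounds a minor third above written, so the part must be a minor third below concert.
F2 → D2
F#3 → D#3
Gb2 → Eb2
C3 → A2

D2 D#3 Eb2 A2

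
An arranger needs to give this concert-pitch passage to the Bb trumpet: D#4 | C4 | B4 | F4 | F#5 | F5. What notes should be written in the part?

E#4 D4 C#5 G4 G#5 G5

The Bb trumpet sounds a major second below written, so the written part must be a major second above concert — transpose each note up.
D#4 to E#4
C4 to D4
B4 to C#5
F4 to G4
F#5 to G#5
F5 to G5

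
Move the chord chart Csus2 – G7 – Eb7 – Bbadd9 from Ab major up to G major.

Bsus2 F#7 D7 Aadd9

Ab major up to G major is a major seventh; each chord root moves by that interval while the quality stays the same.
Csus2: root C up a major seventh → B, giving Bsus2.
G7: root G up a major seventh → F#, giving F#7.
Eb7: root Eb up a major seventh → D, giving D7.
Bbadd9: root Bb up a major seventh → A, giving Aadd9.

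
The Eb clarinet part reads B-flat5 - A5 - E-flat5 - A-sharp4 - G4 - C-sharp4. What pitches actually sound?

The Eb clarinet sounds a minor third above written, so transpose each written note up a minor third.
Bb5 gives Db6
A5 gives C6
Eb5 gives Gb5
A#4 gives C#5
G4 gives Bb4
C#4 gives E4

Db6 C6 Gb5 C#5 Bb4 E4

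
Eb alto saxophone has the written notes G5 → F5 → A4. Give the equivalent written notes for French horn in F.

First find concert pitch: the Eb alto saxophone sounds a major sixth below written, so G5 F5 A4 sounds Bb4 Ab4 C4.
Then write for French horn in F: it sounds a perfect fifth below written, so the part must be a perfect fifth above concert.
Bb4 → F5
Ab4 → Eb5
C4 → G4

F5 Eb5 G4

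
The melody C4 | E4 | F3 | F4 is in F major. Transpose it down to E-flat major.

Bb3 D4 Eb3 Eb4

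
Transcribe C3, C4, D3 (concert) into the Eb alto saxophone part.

A3 A4 B3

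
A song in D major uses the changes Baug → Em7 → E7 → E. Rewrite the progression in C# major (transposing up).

A#aug D#m7 D#7 D#

D major up to C# major is a major seventh; each chord root moves by that interval while the quality stays the same.
Baug: root B up a major seventh → A#, giving A#aug.
Em7: root E up a major seventh → D#, giving D#m7.
E7: root E up a major seventh → D#, giving D#7.
E: root E up a major seventh → D#, giving D#.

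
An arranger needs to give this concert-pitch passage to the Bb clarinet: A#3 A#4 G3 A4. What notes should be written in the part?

B#3 B#4 A3 B4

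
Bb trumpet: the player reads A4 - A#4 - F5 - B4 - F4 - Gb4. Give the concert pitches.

G4 G#4 Eb5 A4 Eb4 Fb4

The Bb trumpet sounds a major second below written, so transpose each written note down a major second.
A4 → G4
A#4 → G#4
F5 → Eb5
B4 → A4
F4 → Eb4
Gb4 → Fb4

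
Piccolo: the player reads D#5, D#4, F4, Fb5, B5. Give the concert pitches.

D#6 D#5 F5 Fb6 B6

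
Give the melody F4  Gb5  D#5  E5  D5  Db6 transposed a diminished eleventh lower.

F4 → C#3
Gb5 → D4
D#5 → A##3
E5 → B#3
D5 → A#3
Db6 → A4

C#3 D4 A##3 B#3 A#3 A4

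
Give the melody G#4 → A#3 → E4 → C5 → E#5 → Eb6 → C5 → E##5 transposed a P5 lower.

C#4 D#3 A3 F4 A#4 Ab5 F4 A##4

G#4: a fifth down reaches C, and 7 semitones makes it C#4.
A perfect fifth down from A#3 gives D#3.
E4 down a perfect fifth is A3.
C5 down a perfect fifth is F4.
E#5: a fifth down reaches A, and 7 semitones makes it A#4.
Eb6: a fifth down reaches A, and 7 semitones makes it Ab5.
C5: a fifth down reaches F, and 7 semitones makes it F4.
E##5 down a perfect fifth is A##4.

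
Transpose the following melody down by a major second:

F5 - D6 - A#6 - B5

Eb5 C6 G#6 A5

F5 becomes Eb5
D6 becomes C6
A#6 becomes G#6
B5 becomes A5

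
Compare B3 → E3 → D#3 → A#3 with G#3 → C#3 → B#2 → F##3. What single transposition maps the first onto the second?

down a minor third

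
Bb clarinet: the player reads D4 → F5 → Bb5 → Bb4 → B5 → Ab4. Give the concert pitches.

C4 Eb5 Ab5 Ab4 A5 Gb4

Written C4 on the Bb clarinet sounds as Bb3, a major second lower; apply that shift to every note.
D4 -> C4
F5 -> Eb5
Bb5 -> Ab5
Bb4 -> Ab4
B5 -> A5
Ab4 -> Gb4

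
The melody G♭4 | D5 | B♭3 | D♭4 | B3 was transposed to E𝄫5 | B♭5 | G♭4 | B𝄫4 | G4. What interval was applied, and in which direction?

up a minor sixth

Take the first pair: Gb4 → Ebb5. G to E spans 6 letter names, so the interval is some kind of sixth.
Gb4 to Ebb5 is 8 semitones, which makes it a minor sixth; the second version is higher, so the direction is up.
Checking another pair — B3 → G4 — gives the same interval.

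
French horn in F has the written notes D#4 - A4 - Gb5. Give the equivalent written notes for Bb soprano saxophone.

First find concert pitch: the French horn in F sounds a perfect fifth below written, so D#4 A4 Gb5 sounds G#3 D4 Cb5.
Then write for Bb soprano saxophone: it sounds a major second below written, so the part must be a major second above concert.
G#3 → A#3
D4 → E4
Cb5 → Db5

A#3 E4 Db5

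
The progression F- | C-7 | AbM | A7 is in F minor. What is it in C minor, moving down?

C- G-7 EbM E7

F minor down to C minor is a perfect fourth; each chord root moves by that interval while the quality stays the same.
F-: root F down a perfect fourth → C, giving C-.
C-7: root C down a perfect fourth → G, giving G-7.
AbM: root Ab down a perfect fourth → Eb, giving EbM.
A7: root A down a perfect fourth → E, giving E7.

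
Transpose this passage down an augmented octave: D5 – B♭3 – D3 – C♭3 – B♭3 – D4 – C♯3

Db4 Bbb2 Db2 Cbb2 Bbb2 Db3 C2

D5 -> Db4
Bb3 -> Bbb2
D3 -> Db2
Cb3 -> Cbb2
Bb3 -> Bbb2
D4 -> Db3
C#3 -> C2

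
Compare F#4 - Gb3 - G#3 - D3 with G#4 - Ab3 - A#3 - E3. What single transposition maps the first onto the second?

up a major second

From F#4 to G#4 is 2 letter names — a second of some quality.
F#4 to G#4 is 2 semitones, which makes it a major second; the second version is higher, so the direction is up.
Checking another pair — D3 → E3 — gives the same interval.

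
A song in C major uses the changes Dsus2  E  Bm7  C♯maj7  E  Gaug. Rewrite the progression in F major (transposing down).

Gsus2 A Em7 F#maj7 A Caug

C major down to F major is a perfect fifth; each chord root moves by that interval while the quality stays the same.
Dsus2: root D down a perfect fifth → G, giving Gsus2.
E: root E down a perfect fifth → A, giving A.
Bm7: root B down a perfect fifth → E, giving Em7.
C♯maj7: root C♯ down a perfect fifth → F#, giving F#maj7.
E: root E down a perfect fifth → A, giving A.
Gaug: root G down a perfect fifth → C, giving Caug.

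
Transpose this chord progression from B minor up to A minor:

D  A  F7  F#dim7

C G Eb7 Edim7

B minor up to A minor is a minor seventh; each chord root moves by that interval while the quality stays the same.
D: root D up a minor seventh → C, giving C.
A: root A up a minor seventh → G, giving G.
F7: root F up a minor seventh → Eb, giving Eb7.
F#dim7: root F# up a minor seventh → E, giving Edim7.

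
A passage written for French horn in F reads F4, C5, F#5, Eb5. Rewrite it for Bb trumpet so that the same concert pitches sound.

C4 G4 C#5 Bb4

First find concert pitch: the French horn in F sounds a perfect fifth below written, so F4 C5 F#5 Eb5 sounds Bb3 F4 B4 Ab4.
Then write for Bb trumpet: it sounds a major second below written, so the part must be a major second above concert.
Bb3 → C4
F4 → G4
B4 → C#5
Ab4 → Bb4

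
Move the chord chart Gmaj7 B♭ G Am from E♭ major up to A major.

C#maj7 E C# D#m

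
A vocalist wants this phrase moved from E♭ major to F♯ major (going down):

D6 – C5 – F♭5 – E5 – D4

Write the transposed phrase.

E#5 D#4 G4 F##4 E#3

E♭ major to F♯ major down is a diminished seventh, so every note moves down by that interval.
D6 becomes E#5
C5 becomes D#4
Fb5 becomes G4
E5 becomes F##4
D4 becomes E#3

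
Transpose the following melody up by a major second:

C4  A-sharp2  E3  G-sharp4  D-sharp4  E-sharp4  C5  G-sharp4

D4 B#2 F#3 A#4 E#4 F##4 D5 A#4

C4 → D4
A#2 → B#2
E3 → F#3
G#4 → A#4
D#4 → E#4
E#4 → F##4
C5 → D5
G#4 → A#4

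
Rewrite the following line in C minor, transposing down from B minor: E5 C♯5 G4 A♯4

F4 D4 Ab3 B3

From B down to C is a major seventh; apply that to each pitch.
E5 to F4
C#5 to D4
G4 to Ab3
A#4 to B3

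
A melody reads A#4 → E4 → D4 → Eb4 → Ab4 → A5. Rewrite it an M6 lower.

C#4 G3 F3 Gb3 Cb4 C5

A#4 gives C#4
E4 gives G3
D4 gives F3
Eb4 gives Gb3
Ab4 gives Cb4
A5 gives C5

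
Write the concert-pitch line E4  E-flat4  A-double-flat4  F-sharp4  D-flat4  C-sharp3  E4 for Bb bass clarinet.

Written C4 sounds as Bb2 on the Bb bass clarinet, so concert pitches are written a major ninth up.
E4 becomes F#5
Eb4 becomes F5
Abb4 becomes Bbb5
F#4 becomes G#5
Db4 becomes Eb5
C#3 becomes D#4
E4 becomes F#5

F#5 F5 Bbb5 G#5 Eb5 D#4 F#5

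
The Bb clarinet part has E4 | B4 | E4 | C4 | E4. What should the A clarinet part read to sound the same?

First find concert pitch: the Bb clarinet sounds a major second below written, so E4 B4 E4 C4 E4 sounds D4 A4 D4 Bb3 D4.
Then write for A clarinet: it sounds a minor third below written, so the part must be a minor third above concert.
D4 → F4
A4 → C5
D4 → F4
Bb3 → Db4
D4 → F4

F4 C5 F4 Db4 F4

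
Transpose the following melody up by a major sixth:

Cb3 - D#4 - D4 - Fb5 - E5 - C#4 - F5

Cb3 gives Ab3
D#4 gives B#4
D4 gives B4
Fb5 gives Db6
E5 gives C#6
C#4 gives A#4
F5 gives D6

Ab3 B#4 B4 Db6 C#6 A#4 D6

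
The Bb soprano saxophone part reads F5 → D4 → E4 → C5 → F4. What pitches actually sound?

Eb5 C4 D4 Bb4 Eb4

The Bb soprano saxophone sounds a major second below written, so transpose each written note down a major second.
F5 gives Eb5
D4 gives C4
E4 gives D4
C5 gives Bb4
F4 gives Eb4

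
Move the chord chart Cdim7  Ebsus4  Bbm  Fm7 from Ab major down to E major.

Ab major down to E major is a diminished fourth; each chord root moves by that interval while the quality stays the same.
Cdim7: root C down a diminished fourth → G#, giving G#dim7.
Ebsus4: root Eb down a diminished fourth → B, giving Bsus4.
Bbm: root Bb down a diminished fourth → F#, giving F#m.
Fm7: root F down a diminished fourth → C#, giving C#m7.

G#dim7 Bsus4 F#m C#m7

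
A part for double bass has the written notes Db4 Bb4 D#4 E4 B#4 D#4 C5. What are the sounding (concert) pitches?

Db3 Bb3 D#3 E3 B#3 D#3 C4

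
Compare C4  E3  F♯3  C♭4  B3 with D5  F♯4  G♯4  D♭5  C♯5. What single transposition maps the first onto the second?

Take the first pair: C4 → D5. C to D spans 9 letter names, so the interval is some kind of ninth.
C4 to D5 is 14 semitones, which makes it a major ninth; the second version is higher, so the direction is up.
Checking another pair — B3 → C#5 — gives the same interval.

up a major ninth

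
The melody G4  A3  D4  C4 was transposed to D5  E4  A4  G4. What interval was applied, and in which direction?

up a perfect fifth

From G4 to D5 is 5 letter names — a fifth of some quality.
G4 to D5 is 7 semitones, which makes it a perfect fifth; the second version is higher, so the direction is up.
Checking another pair — C4 → G4 — gives the same interval.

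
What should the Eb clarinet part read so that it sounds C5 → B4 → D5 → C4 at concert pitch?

The Eb clarinet sounds a minor third above written, so the written part must be a minor third below concert — transpose each note down.
C5 gives A4
B4 gives G#4
D5 gives B4
C4 gives A3

A4 G#4 B4 A3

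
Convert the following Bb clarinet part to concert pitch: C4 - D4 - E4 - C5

The Bb clarinet sounds a major second below written, so transpose each written note down a major second.
C4 to Bb3
D4 to C4
E4 to D4
C5 to Bb4

Bb3 C4 D4 Bb4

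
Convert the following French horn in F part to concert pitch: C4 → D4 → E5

The French horn in F sounds a perfect fifth below written, so transpose each written note down a perfect fifth.
C4 to F3
D4 to G3
E5 to A4

F3 G3 A4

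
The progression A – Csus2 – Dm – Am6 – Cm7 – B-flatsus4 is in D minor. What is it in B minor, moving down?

F# Asus2 Bm F#m6 Am7 Gsus4

D minor down to B minor is a minor third; each chord root moves by that interval while the quality stays the same.
A: root A down a minor third → F#, giving F#.
Csus2: root C down a minor third → A, giving Asus2.
Dm: root D down a minor third → B, giving Bm.
Am6: root A down a minor third → F#, giving F#m6.
Cm7: root C down a minor third → A, giving Am7.
B-flatsus4: root B-flat down a minor third → G, giving Gsus4.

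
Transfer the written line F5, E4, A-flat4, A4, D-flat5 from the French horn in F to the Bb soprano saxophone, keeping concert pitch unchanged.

First find concert pitch: the French horn in F sounds a perfect fifth below written, so F5 E4 A-flat4 A4 D-flat5 sounds Bb4 A3 Db4 D4 Gb4.
Then write for Bb soprano saxophone: it sounds a major second below written, so the part must be a major second above concert.
Bb4 → C5
A3 → B3
Db4 → Eb4
D4 → E4
Gb4 → Ab4

C5 B3 Eb4 E4 Ab4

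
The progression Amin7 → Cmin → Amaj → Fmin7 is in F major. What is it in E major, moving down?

F major down to E major is a minor second; each chord root moves by that interval while the quality stays the same.
Amin7: root A down a minor second → G#, giving G#min7.
Cmin: root C down a minor second → B, giving Bmin.
Amaj: root A down a minor second → G#, giving G#maj.
Fmin7: root F down a minor second → E, giving Emin7.

G#min7 Bmin G#maj Emin7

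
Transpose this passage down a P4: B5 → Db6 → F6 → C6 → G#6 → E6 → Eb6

F#5 Ab5 C6 G5 D#6 B5 Bb5

B5: a fourth down reaches F, and 5 semitones makes it F#5.
Db6 down a perfect fourth is Ab5.
F6 down a perfect fourth is C6.
C6 down a perfect fourth is G5.
G#6 down a perfect fourth is D#6.
E6: a fourth down reaches B, and 5 semitones makes it B5.
Eb6 down a perfect fourth is Bb5.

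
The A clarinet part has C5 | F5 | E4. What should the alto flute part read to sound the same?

D5 G5 F#4

First find concert pitch: the A clarinet sounds a minor third below written, so C5 F5 E4 sounds A4 D5 C#4.
Then write for alto flute: it sounds a perfect fourth below written, so the part must be a perfect fourth above concert.
A4 → D5
D5 → G5
C#4 → F#4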